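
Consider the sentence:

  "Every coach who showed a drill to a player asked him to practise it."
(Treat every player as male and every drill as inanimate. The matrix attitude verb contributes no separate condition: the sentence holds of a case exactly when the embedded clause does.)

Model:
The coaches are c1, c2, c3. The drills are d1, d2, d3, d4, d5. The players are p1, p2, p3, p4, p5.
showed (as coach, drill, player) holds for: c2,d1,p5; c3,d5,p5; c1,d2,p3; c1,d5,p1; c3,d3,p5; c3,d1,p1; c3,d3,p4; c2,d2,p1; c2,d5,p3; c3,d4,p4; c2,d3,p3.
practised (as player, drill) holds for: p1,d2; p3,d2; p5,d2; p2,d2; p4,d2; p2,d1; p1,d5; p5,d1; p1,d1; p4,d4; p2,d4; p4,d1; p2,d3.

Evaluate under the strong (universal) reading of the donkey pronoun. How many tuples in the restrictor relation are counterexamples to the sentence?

5

"him" takes "a player" as antecedent and "it" takes "a drill"; both are donkey pronouns co-varying with the restrictor.
Strong reading: for every (c,d,p) with showed(c,d,p), practised(p,d).
Restrictor triples: (c1,d2,p3)→practised(p3,d2) ✓  (c1,d5,p1)→practised(p1,d5) ✓  (c2,d1,p5)→practised(p5,d1) ✓  (c2,d2,p1)→practised(p1,d2) ✓  (c2,d3,p3)→practised(p3,d3) ✗  (c2,d5,p3)→practised(p3,d5) ✗  (c3,d1,p1)→practised(p1,d1) ✓  (c3,d3,p4)→practised(p4,d3) ✗  (c3,d3,p5)→practised(p5,d3) ✗  (c3,d4,p4)→practised(p4,d4) ✓  (c3,d5,p5)→practised(p5,d5) ✗
Counterexamples (restrictor triples failing the scope): 5.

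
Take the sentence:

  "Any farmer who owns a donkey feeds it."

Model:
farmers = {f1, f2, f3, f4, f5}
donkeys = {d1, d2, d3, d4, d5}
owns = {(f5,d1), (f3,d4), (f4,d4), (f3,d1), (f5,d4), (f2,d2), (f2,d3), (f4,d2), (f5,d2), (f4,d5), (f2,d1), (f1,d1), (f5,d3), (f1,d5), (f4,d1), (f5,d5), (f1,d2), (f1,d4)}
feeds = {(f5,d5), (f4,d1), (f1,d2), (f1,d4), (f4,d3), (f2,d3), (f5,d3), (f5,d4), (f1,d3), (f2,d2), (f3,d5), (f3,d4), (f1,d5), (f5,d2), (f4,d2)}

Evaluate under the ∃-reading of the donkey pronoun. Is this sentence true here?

"it" takes "a donkey" as antecedent — a donkey pronoun bound across the clause boundary.
Weak reading: every farmer f with some owns-donkey has at least one owns-donkey d such that feeds(f,d).
Per farmer: f1:✓  f2:✓  f3:✓  f4:✓  f5:✓
Every farmer in the restrictor has a witness.

True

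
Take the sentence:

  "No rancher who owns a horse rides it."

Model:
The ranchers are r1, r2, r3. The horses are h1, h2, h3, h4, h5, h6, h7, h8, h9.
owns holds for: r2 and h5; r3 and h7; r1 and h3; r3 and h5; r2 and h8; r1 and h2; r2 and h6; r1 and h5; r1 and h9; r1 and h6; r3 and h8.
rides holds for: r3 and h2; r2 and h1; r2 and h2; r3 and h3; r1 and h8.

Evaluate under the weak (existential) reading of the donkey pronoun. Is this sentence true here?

"it" takes "a horse" as antecedent — a donkey pronoun bound across the clause boundary.
Truth condition: for no (r,h) with owns(r,h) does rides(r,h) hold.
Restrictor pairs — does the scope hold? (r1,h2):fails  (r1,h3):fails  (r1,h5):fails  (r1,h6):fails  (r1,h9):fails  (r2,h5):fails  (r2,h6):fails  (r2,h8):fails  (r3,h5):fails  (r3,h7):fails  (r3,h8):fails
Scope holds for no restrictor pair, so the sentence is true.

True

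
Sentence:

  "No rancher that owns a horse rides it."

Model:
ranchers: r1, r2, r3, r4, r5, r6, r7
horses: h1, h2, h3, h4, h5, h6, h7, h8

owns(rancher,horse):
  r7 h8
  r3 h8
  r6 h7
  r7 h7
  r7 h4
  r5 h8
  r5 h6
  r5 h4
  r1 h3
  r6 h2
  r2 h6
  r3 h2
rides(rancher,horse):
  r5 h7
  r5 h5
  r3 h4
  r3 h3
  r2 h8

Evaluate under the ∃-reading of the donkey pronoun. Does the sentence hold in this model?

True

"it" takes "a horse" as antecedent — a donkey pronoun bound across the clause boundary.
Truth condition: for no (r,h) with owns(r,h) does rides(r,h) hold.
Restrictor pairs — does the scope hold? (r1,h3):fails  (r2,h6):fails  (r3,h2):fails  (r3,h8):fails  (r5,h4):fails  (r5,h6):fails  (r5,h8):fails  (r6,h2):fails  (r6,h7):fails  (r7,h4):fails  (r7,h7):fails  (r7,h8):fails
Scope holds for no restrictor pair, so the sentence is true.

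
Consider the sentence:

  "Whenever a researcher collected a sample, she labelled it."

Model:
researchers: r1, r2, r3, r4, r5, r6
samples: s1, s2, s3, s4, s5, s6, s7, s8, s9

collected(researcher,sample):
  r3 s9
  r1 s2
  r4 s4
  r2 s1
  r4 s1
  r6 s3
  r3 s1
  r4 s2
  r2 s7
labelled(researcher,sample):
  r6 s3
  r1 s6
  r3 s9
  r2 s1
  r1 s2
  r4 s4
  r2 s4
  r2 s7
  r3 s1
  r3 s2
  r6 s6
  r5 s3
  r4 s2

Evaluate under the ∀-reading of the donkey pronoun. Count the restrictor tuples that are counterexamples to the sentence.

"it" takes "a sample" as antecedent — a donkey pronoun bound across the clause boundary.
Strong reading: for every (r,s) with collected(r,s), labelled(r,s).
Restrictor pairs: (r1,s2) ✓  (r2,s1) ✓  (r2,s7) ✓  (r3,s1) ✓  (r3,s9) ✓  (r4,s1) ✗  (r4,s2) ✓  (r4,s4) ✓  (r6,s3) ✓
Counterexamples (restrictor pairs failing the scope): 1.

1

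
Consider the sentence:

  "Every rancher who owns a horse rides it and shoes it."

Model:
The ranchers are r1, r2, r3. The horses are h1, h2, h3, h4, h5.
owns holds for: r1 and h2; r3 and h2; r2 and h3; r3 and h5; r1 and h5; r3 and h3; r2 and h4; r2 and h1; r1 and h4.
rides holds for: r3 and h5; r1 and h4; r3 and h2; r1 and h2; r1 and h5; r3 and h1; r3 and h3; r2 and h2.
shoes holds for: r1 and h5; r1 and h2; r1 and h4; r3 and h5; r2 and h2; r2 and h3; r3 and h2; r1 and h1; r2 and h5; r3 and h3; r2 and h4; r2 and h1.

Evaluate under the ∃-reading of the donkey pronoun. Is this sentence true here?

False

"it" takes "a horse" as antecedent — a donkey pronoun bound across the clause boundary.
Weak reading: every rancher r with some owns-horse has at least one owns-horse h such that rides(r,h) ∧ shoes(r,h).
Per rancher: r1:✓  r2:✗  r3:✓
r2 has no witness among its owns-horses.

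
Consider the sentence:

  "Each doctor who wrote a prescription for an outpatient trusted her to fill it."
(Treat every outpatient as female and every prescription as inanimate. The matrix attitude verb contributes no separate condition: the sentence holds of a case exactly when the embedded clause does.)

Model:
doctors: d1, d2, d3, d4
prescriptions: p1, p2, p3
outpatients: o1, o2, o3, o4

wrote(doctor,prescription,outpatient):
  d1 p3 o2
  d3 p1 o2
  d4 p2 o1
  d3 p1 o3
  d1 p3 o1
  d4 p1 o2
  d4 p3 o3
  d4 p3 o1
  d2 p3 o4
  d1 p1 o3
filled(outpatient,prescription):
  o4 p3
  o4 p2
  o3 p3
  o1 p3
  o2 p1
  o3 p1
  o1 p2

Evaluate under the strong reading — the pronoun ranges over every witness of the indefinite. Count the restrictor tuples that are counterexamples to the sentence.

1

"her" takes "an outpatient" as antecedent and "it" takes "a prescription"; both are donkey pronouns co-varying with the restrictor.
Strong reading: for every (d,p,o) with wrote(d,p,o), filled(o,p).
Restrictor triples: (d1,p1,o3)→filled(o3,p1) ✓  (d1,p3,o1)→filled(o1,p3) ✓  (d1,p3,o2)→filled(o2,p3) ✗  (d2,p3,o4)→filled(o4,p3) ✓  (d3,p1,o2)→filled(o2,p1) ✓  (d3,p1,o3)→filled(o3,p1) ✓  (d4,p1,o2)→filled(o2,p1) ✓  (d4,p2,o1)→filled(o1,p2) ✓  (d4,p3,o1)→filled(o1,p3) ✓  (d4,p3,o3)→filled(o3,p3) ✓
Counterexamples (restrictor triples failing the scope): 1.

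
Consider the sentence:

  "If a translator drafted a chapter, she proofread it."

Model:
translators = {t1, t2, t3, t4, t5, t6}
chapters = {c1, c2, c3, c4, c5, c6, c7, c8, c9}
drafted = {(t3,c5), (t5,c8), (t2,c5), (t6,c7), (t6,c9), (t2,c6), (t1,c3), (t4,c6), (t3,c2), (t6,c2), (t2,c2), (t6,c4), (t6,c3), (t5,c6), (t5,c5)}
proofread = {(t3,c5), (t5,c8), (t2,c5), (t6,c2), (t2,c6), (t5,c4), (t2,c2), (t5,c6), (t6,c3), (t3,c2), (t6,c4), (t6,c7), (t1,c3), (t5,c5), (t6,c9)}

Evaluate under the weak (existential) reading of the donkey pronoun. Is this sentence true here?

False

"it" takes "a chapter" as antecedent — a donkey pronoun bound across the clause boundary.
Weak reading: every translator t with some drafted-chapter has at least one drafted-chapter c such that proofread(t,c).
Per translator: t1:✓  t2:✓  t3:✓  t4:✗  t5:✓  t6:✓
t4 has no witness among its drafted-chapters.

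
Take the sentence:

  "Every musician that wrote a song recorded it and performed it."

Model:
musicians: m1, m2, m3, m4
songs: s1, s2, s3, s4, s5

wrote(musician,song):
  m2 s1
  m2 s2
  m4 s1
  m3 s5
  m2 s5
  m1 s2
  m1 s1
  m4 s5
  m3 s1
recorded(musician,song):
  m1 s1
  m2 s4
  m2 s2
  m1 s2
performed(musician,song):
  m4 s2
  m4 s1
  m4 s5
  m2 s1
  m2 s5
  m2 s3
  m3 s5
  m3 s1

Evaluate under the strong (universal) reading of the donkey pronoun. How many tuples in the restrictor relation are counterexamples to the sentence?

"it" takes "a song" as antecedent — a donkey pronoun bound across the clause boundary.
Strong reading: for every (m,s) with wrote(m,s), recorded(m,s) ∧ performed(m,s).
Restrictor pairs: (m1,s1) ✗  (m1,s2) ✗  (m2,s1) ✗  (m2,s2) ✗  (m2,s5) ✗  (m3,s1) ✗  (m3,s5) ✗  (m4,s1) ✗  (m4,s5) ✗
Counterexamples (restrictor pairs failing the scope): 9.

9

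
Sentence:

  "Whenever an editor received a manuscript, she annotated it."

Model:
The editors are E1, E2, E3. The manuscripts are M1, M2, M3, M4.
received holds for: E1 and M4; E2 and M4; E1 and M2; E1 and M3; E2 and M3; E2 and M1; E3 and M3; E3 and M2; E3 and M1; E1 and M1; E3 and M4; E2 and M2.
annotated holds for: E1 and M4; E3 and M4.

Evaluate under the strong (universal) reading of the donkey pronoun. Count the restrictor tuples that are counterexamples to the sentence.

"it" takes "a manuscript" as antecedent — a donkey pronoun bound across the clause boundary.
Strong reading: for every (e,m) with received(e,m), annotated(e,m).
Restrictor pairs: (E1,M1) ✗  (E1,M2) ✗  (E1,M3) ✗  (E1,M4) ✓  (E2,M1) ✗  (E2,M2) ✗  (E2,M3) ✗  (E2,M4) ✗  (E3,M1) ✗  (E3,M2) ✗  (E3,M3) ✗  (E3,M4) ✓
Counterexamples (restrictor pairs failing the scope): 10.

10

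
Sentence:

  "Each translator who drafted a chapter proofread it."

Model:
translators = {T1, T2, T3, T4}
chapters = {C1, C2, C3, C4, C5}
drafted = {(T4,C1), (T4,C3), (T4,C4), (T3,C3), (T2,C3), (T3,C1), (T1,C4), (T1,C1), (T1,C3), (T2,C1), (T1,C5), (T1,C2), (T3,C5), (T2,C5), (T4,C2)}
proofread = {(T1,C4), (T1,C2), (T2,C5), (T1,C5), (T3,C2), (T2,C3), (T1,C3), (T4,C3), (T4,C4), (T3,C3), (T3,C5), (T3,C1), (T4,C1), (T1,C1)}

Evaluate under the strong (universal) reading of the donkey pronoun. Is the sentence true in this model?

False

"it" takes "a chapter" as antecedent — a donkey pronoun bound across the clause boundary.
Strong reading: for every (t,c) with drafted(t,c), proofread(t,c).
Restrictor pairs: (T1,C1) ✓  (T1,C2) ✓  (T1,C3) ✓  (T1,C4) ✓  (T1,C5) ✓  (T2,C1) ✗  (T2,C3) ✓  (T2,C5) ✓  (T3,C1) ✓  (T3,C3) ✓  (T3,C5) ✓  (T4,C1) ✓  (T4,C2) ✗  (T4,C3) ✓  (T4,C4) ✓
Counterexample: (T2,C1) is in drafted but fails the scope.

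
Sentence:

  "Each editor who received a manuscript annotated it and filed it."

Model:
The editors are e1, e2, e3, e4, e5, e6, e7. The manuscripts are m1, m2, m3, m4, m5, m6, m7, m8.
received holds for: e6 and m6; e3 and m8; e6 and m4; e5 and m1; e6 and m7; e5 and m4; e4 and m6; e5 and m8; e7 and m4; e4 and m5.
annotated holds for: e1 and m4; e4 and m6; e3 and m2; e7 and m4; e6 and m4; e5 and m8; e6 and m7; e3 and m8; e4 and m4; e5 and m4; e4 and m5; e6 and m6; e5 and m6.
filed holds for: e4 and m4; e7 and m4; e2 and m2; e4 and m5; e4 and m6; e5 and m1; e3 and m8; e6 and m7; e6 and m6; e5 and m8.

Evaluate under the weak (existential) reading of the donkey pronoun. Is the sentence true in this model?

"it" takes "a manuscript" as antecedent — a donkey pronoun bound across the clause boundary.
Weak reading: every editor e with some received-manuscript has at least one received-manuscript m such that annotated(e,m) ∧ filed(e,m).
Per editor: e3:✓  e4:✓  e5:✓  e6:✓  e7:✓
Every editor in the restrictor has a witness.

True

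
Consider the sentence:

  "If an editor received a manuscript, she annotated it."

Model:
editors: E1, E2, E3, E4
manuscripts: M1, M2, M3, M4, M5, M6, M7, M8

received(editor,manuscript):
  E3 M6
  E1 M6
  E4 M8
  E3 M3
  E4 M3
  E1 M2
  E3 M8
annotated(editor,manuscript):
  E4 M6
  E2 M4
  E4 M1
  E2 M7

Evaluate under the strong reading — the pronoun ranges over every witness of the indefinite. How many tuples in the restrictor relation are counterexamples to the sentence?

"it" takes "a manuscript" as antecedent — a donkey pronoun bound across the clause boundary.
Strong reading: for every (e,m) with received(e,m), annotated(e,m).
Restrictor pairs: (E1,M2) ✗  (E1,M6) ✗  (E3,M3) ✗  (E3,M6) ✗  (E3,M8) ✗  (E4,M3) ✗  (E4,M8) ✗
Counterexamples (restrictor pairs failing the scope): 7.

7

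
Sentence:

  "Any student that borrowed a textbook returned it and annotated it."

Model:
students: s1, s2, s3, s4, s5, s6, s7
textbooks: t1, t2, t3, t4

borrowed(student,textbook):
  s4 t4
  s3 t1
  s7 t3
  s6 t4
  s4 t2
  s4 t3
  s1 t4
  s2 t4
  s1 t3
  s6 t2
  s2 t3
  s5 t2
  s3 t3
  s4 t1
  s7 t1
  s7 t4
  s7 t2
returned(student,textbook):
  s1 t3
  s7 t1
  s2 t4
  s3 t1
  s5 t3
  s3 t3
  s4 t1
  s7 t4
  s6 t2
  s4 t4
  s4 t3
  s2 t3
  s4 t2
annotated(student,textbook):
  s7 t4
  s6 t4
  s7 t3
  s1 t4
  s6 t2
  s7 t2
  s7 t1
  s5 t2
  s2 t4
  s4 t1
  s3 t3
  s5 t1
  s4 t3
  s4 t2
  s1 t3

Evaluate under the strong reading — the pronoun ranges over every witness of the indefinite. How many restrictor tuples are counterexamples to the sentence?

"it" takes "a textbook" as antecedent — a donkey pronoun bound across the clause boundary.
Strong reading: for every (s,t) with borrowed(s,t), returned(s,t) ∧ annotated(s,t).
Restrictor pairs: (s1,t3) ✓  (s1,t4) ✗  (s2,t3) ✗  (s2,t4) ✓  (s3,t1) ✗  (s3,t3) ✓  (s4,t1) ✓  (s4,t2) ✓  (s4,t3) ✓  (s4,t4) ✗  (s5,t2) ✗  (s6,t2) ✓  (s6,t4) ✗  (s7,t1) ✓  (s7,t2) ✗  (s7,t3) ✗  (s7,t4) ✓
Counterexamples (restrictor pairs failing the scope): 8.

8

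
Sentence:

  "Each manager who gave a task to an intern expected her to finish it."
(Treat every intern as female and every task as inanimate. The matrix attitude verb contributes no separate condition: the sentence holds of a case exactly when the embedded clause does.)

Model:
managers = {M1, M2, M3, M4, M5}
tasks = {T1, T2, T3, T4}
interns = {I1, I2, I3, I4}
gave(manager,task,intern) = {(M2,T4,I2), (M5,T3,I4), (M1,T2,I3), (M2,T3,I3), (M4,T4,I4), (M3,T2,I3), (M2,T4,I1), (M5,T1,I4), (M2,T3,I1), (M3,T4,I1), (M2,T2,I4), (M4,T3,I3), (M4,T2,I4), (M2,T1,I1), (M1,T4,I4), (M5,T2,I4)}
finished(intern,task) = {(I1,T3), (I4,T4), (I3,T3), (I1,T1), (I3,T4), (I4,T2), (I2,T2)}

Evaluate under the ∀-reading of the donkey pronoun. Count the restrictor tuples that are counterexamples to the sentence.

7

"her" takes "an intern" as antecedent and "it" takes "a task"; both are donkey pronouns co-varying with the restrictor.
Strong reading: for every (m,t,i) with gave(m,t,i), finished(i,t).
Restrictor triples: (M1,T2,I3)→finished(I3,T2) ✗  (M1,T4,I4)→finished(I4,T4) ✓  (M2,T1,I1)→finished(I1,T1) ✓  (M2,T2,I4)→finished(I4,T2) ✓  (M2,T3,I1)→finished(I1,T3) ✓  (M2,T3,I3)→finished(I3,T3) ✓  (M2,T4,I1)→finished(I1,T4) ✗  (M2,T4,I2)→finished(I2,T4) ✗  (M3,T2,I3)→finished(I3,T2) ✗  (M3,T4,I1)→finished(I1,T4) ✗  (M4,T2,I4)→finished(I4,T2) ✓  (M4,T3,I3)→finished(I3,T3) ✓  (M4,T4,I4)→finished(I4,T4) ✓  (M5,T1,I4)→finished(I4,T1) ✗  (M5,T2,I4)→finished(I4,T2) ✓  (M5,T3,I4)→finished(I4,T3) ✗
Counterexamples (restrictor triples failing the scope): 7.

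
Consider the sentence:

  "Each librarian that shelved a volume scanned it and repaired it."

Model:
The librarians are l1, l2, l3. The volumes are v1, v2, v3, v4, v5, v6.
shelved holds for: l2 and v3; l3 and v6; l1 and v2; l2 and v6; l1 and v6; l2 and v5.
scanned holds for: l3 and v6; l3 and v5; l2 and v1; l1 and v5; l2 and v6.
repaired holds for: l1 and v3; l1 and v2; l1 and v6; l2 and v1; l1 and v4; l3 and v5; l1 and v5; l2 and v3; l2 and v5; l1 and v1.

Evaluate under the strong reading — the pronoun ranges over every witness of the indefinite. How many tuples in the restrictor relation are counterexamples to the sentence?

"it" takes "a volume" as antecedent — a donkey pronoun bound across the clause boundary.
Strong reading: for every (l,v) with shelved(l,v), scanned(l,v) ∧ repaired(l,v).
Restrictor pairs: (l1,v2) ✗  (l1,v6) ✗  (l2,v3) ✗  (l2,v5) ✗  (l2,v6) ✗  (l3,v6) ✗
Counterexamples (restrictor pairs failing the scope): 6.

6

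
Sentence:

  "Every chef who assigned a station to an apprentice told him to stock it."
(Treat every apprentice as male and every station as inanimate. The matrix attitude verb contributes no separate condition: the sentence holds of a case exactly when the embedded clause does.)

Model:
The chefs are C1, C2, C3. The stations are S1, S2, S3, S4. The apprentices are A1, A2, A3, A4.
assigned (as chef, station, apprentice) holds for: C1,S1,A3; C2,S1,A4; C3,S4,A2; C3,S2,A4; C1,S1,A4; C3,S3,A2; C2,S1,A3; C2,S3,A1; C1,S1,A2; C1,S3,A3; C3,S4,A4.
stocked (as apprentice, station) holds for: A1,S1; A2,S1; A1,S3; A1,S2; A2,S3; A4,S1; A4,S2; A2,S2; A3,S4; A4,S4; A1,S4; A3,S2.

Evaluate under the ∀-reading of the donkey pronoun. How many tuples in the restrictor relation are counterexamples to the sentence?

"him" takes "an apprentice" as antecedent and "it" takes "a station"; both are donkey pronouns co-varying with the restrictor.
Strong reading: for every (c,s,a) with assigned(c,s,a), stocked(a,s).
Restrictor triples: (C1,S1,A2)→stocked(A2,S1) ✓  (C1,S1,A3)→stocked(A3,S1) ✗  (C1,S1,A4)→stocked(A4,S1) ✓  (C1,S3,A3)→stocked(A3,S3) ✗  (C2,S1,A3)→stocked(A3,S1) ✗  (C2,S1,A4)→stocked(A4,S1) ✓  (C2,S3,A1)→stocked(A1,S3) ✓  (C3,S2,A4)→stocked(A4,S2) ✓  (C3,S3,A2)→stocked(A2,S3) ✓  (C3,S4,A2)→stocked(A2,S4) ✗  (C3,S4,A4)→stocked(A4,S4) ✓
Counterexamples (restrictor triples failing the scope): 4.

4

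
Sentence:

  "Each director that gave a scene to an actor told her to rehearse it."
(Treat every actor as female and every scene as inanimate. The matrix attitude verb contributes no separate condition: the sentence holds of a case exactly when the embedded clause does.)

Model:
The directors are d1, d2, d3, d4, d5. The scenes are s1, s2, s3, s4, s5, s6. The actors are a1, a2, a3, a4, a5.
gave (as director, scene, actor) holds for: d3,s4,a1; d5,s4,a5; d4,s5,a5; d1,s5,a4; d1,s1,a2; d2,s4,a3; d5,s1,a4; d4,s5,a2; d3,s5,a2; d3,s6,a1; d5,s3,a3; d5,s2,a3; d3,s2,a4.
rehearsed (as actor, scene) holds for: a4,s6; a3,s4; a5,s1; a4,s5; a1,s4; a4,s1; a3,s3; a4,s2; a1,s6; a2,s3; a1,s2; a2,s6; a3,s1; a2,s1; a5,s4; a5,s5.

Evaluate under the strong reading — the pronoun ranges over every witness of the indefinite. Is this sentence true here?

"her" takes "an actor" as antecedent and "it" takes "a scene"; both are donkey pronouns co-varying with the restrictor.
Strong reading: for every (d,s,a) with gave(d,s,a), rehearsed(a,s).
Restrictor triples: (d1,s1,a2)→rehearsed(a2,s1) ✓  (d1,s5,a4)→rehearsed(a4,s5) ✓  (d2,s4,a3)→rehearsed(a3,s4) ✓  (d3,s2,a4)→rehearsed(a4,s2) ✓  (d3,s4,a1)→rehearsed(a1,s4) ✓  (d3,s5,a2)→rehearsed(a2,s5) ✗  (d3,s6,a1)→rehearsed(a1,s6) ✓  (d4,s5,a2)→rehearsed(a2,s5) ✗  (d4,s5,a5)→rehearsed(a5,s5) ✓  (d5,s1,a4)→rehearsed(a4,s1) ✓  (d5,s2,a3)→rehearsed(a3,s2) ✗  (d5,s3,a3)→rehearsed(a3,s3) ✓  (d5,s4,a5)→rehearsed(a5,s4) ✓
Counterexample: (d3,s5,a2) — rehearsed(a2,s5) does not hold.

False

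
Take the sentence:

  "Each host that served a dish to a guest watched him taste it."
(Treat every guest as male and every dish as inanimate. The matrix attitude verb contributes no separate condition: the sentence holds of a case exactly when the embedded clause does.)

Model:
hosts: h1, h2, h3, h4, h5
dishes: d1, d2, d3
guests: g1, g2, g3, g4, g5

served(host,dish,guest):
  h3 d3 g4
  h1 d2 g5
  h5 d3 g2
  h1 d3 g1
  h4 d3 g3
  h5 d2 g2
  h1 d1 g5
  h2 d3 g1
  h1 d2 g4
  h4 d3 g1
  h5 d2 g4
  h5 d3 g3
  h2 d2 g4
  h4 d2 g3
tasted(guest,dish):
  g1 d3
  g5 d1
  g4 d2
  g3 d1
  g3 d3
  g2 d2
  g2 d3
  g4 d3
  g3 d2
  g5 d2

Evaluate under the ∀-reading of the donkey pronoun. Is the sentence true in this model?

True

"him" takes "a guest" as antecedent and "it" takes "a dish"; both are donkey pronouns co-varying with the restrictor.
Strong reading: for every (h,d,g) with served(h,d,g), tasted(g,d).
Restrictor triples: (h1,d1,g5)→tasted(g5,d1) ✓  (h1,d2,g4)→tasted(g4,d2) ✓  (h1,d2,g5)→tasted(g5,d2) ✓  (h1,d3,g1)→tasted(g1,d3) ✓  (h2,d2,g4)→tasted(g4,d2) ✓  (h2,d3,g1)→tasted(g1,d3) ✓  (h3,d3,g4)→tasted(g4,d3) ✓  (h4,d2,g3)→tasted(g3,d2) ✓  (h4,d3,g1)→tasted(g1,d3) ✓  (h4,d3,g3)→tasted(g3,d3) ✓  (h5,d2,g2)→tasted(g2,d2) ✓  (h5,d2,g4)→tasted(g4,d2) ✓  (h5,d3,g2)→tasted(g2,d3) ✓  (h5,d3,g3)→tasted(g3,d3) ✓
Every restrictor triple satisfies the scope.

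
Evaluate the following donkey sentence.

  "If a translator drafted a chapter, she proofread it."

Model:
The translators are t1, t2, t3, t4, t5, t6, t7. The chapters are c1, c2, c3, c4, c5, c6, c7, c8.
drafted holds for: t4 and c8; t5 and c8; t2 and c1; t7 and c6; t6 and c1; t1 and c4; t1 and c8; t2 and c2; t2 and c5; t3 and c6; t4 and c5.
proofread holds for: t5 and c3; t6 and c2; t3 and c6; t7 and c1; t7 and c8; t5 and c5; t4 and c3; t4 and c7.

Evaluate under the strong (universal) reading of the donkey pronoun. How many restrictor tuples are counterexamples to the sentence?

10

"it" takes "a chapter" as antecedent — a donkey pronoun bound across the clause boundary.
Strong reading: for every (t,c) with drafted(t,c), proofread(t,c).
Restrictor pairs: (t1,c4) ✗  (t1,c8) ✗  (t2,c1) ✗  (t2,c2) ✗  (t2,c5) ✗  (t3,c6) ✓  (t4,c5) ✗  (t4,c8) ✗  (t5,c8) ✗  (t6,c1) ✗  (t7,c6) ✗
Counterexamples (restrictor pairs failing the scope): 10.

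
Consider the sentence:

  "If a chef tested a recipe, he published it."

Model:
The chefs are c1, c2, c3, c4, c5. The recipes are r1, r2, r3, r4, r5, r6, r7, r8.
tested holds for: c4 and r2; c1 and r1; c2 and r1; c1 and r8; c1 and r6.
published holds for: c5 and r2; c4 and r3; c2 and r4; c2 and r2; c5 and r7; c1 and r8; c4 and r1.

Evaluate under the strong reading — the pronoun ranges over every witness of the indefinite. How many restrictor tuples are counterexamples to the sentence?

"it" takes "a recipe" as antecedent — a donkey pronoun bound across the clause boundary.
Strong reading: for every (c,r) with tested(c,r), published(c,r).
Restrictor pairs: (c1,r1) ✗  (c1,r6) ✗  (c1,r8) ✓  (c2,r1) ✗  (c4,r2) ✗
Counterexamples (restrictor pairs failing the scope): 4.

4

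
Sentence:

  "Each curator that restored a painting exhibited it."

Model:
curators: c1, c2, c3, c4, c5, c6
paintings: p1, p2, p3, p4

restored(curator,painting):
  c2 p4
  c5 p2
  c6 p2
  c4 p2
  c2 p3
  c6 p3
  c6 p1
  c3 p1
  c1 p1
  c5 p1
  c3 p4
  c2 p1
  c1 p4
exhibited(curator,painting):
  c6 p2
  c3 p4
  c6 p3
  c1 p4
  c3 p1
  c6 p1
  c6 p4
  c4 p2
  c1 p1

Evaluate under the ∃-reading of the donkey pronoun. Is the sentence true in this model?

"it" takes "a painting" as antecedent — a donkey pronoun bound across the clause boundary.
Weak reading: every curator c with some restored-painting has at least one restored-painting p such that exhibited(c,p).
Per curator: c1:✓  c2:✗  c3:✓  c4:✓  c5:✗  c6:✓
c2 has no witness among its restored-paintings.

False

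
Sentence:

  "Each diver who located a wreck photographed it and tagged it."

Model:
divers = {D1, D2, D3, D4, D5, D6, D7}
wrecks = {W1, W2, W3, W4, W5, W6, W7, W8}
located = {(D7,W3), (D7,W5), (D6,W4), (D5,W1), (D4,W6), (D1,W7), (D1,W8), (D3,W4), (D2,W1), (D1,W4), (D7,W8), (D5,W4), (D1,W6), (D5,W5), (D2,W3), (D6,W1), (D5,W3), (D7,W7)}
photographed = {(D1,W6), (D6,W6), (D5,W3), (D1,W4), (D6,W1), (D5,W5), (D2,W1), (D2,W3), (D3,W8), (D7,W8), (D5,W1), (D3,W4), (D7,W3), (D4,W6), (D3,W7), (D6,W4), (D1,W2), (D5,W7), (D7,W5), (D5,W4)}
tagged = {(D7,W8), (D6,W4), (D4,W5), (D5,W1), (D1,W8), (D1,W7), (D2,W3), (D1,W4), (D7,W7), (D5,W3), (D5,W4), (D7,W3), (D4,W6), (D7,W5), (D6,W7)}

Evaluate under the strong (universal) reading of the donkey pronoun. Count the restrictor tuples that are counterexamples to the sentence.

"it" takes "a wreck" as antecedent — a donkey pronoun bound across the clause boundary.
Strong reading: for every (d,w) with located(d,w), photographed(d,w) ∧ tagged(d,w).
Restrictor pairs: (D1,W4) ✓  (D1,W6) ✗  (D1,W7) ✗  (D1,W8) ✗  (D2,W1) ✗  (D2,W3) ✓  (D3,W4) ✗  (D4,W6) ✓  (D5,W1) ✓  (D5,W3) ✓  (D5,W4) ✓  (D5,W5) ✗  (D6,W1) ✗  (D6,W4) ✓  (D7,W3) ✓  (D7,W5) ✓  (D7,W7) ✗  (D7,W8) ✓
Counterexamples (restrictor pairs failing the scope): 8.

8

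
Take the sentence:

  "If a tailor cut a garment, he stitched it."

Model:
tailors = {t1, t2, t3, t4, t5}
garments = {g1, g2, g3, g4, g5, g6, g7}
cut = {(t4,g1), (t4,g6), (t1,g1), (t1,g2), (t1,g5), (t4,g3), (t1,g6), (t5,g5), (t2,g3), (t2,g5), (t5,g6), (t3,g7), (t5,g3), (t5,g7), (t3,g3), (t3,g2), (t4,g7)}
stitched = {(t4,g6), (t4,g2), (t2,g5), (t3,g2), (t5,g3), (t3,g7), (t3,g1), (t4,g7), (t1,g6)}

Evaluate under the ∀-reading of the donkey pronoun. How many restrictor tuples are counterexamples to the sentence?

"it" takes "a garment" as antecedent — a donkey pronoun bound across the clause boundary.
Strong reading: for every (t,g) with cut(t,g), stitched(t,g).
Restrictor pairs: (t1,g1) ✗  (t1,g2) ✗  (t1,g5) ✗  (t1,g6) ✓  (t2,g3) ✗  (t2,g5) ✓  (t3,g2) ✓  (t3,g3) ✗  (t3,g7) ✓  (t4,g1) ✗  (t4,g3) ✗  (t4,g6) ✓  (t4,g7) ✓  (t5,g3) ✓  (t5,g5) ✗  (t5,g6) ✗  (t5,g7) ✗
Counterexamples (restrictor pairs failing the scope): 10.

10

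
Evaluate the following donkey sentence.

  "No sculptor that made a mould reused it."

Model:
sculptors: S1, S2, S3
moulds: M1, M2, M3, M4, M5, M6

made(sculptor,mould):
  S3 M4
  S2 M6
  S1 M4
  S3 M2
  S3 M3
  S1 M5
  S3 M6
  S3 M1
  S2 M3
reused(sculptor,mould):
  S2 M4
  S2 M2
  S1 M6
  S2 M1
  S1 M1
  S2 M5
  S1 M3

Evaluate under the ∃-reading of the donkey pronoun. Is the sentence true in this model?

True

"it" takes "a mould" as antecedent — a donkey pronoun bound across the clause boundary.
Truth condition: for no (s,m) with made(s,m) does reused(s,m) hold.
Restrictor pairs — does the scope hold? (S1,M4):fails  (S1,M5):fails  (S2,M3):fails  (S2,M6):fails  (S3,M1):fails  (S3,M2):fails  (S3,M3):fails  (S3,M4):fails  (S3,M6):fails
Scope holds for no restrictor pair, so the sentence is true.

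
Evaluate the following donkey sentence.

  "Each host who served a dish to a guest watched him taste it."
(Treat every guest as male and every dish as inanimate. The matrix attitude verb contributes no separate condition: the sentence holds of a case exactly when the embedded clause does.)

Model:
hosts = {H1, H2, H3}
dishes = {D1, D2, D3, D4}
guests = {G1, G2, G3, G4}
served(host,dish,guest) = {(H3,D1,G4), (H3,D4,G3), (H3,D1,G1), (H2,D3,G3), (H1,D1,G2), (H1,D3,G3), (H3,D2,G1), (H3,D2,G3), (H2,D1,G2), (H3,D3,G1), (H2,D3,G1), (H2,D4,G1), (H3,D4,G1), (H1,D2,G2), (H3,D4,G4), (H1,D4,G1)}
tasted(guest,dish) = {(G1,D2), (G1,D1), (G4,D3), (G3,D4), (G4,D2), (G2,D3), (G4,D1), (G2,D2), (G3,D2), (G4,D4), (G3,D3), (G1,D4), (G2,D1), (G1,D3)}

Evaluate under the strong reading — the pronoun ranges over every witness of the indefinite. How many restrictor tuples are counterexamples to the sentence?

0

"him" takes "a guest" as antecedent and "it" takes "a dish"; both are donkey pronouns co-varying with the restrictor.
Strong reading: for every (h,d,g) with served(h,d,g), tasted(g,d).
Restrictor triples: (H1,D1,G2)→tasted(G2,D1) ✓  (H1,D2,G2)→tasted(G2,D2) ✓  (H1,D3,G3)→tasted(G3,D3) ✓  (H1,D4,G1)→tasted(G1,D4) ✓  (H2,D1,G2)→tasted(G2,D1) ✓  (H2,D3,G1)→tasted(G1,D3) ✓  (H2,D3,G3)→tasted(G3,D3) ✓  (H2,D4,G1)→tasted(G1,D4) ✓  (H3,D1,G1)→tasted(G1,D1) ✓  (H3,D1,G4)→tasted(G4,D1) ✓  (H3,D2,G1)→tasted(G1,D2) ✓  (H3,D2,G3)→tasted(G3,D2) ✓  (H3,D3,G1)→tasted(G1,D3) ✓  (H3,D4,G1)→tasted(G1,D4) ✓  (H3,D4,G3)→tasted(G3,D4) ✓  (H3,D4,G4)→tasted(G4,D4) ✓
Counterexamples (restrictor triples failing the scope): 0.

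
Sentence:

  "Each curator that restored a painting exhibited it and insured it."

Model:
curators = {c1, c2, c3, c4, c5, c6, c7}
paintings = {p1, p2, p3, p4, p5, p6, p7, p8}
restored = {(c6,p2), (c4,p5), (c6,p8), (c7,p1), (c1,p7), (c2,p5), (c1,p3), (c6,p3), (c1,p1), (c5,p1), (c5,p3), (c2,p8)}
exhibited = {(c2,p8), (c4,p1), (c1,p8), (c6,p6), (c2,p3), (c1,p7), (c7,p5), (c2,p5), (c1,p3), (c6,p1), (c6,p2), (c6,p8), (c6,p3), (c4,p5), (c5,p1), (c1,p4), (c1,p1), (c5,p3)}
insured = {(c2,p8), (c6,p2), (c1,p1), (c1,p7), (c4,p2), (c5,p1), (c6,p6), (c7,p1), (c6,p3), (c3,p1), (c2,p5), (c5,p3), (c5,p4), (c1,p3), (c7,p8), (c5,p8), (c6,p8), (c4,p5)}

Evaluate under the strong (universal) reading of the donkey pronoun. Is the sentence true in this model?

False

"it" takes "a painting" as antecedent — a donkey pronoun bound across the clause boundary.
Strong reading: for every (c,p) with restored(c,p), exhibited(c,p) ∧ insured(c,p).
Restrictor pairs: (c1,p1) ✓  (c1,p3) ✓  (c1,p7) ✓  (c2,p5) ✓  (c2,p8) ✓  (c4,p5) ✓  (c5,p1) ✓  (c5,p3) ✓  (c6,p2) ✓  (c6,p3) ✓  (c6,p8) ✓  (c7,p1) ✗
Counterexample: (c7,p1) is in restored but fails the scope.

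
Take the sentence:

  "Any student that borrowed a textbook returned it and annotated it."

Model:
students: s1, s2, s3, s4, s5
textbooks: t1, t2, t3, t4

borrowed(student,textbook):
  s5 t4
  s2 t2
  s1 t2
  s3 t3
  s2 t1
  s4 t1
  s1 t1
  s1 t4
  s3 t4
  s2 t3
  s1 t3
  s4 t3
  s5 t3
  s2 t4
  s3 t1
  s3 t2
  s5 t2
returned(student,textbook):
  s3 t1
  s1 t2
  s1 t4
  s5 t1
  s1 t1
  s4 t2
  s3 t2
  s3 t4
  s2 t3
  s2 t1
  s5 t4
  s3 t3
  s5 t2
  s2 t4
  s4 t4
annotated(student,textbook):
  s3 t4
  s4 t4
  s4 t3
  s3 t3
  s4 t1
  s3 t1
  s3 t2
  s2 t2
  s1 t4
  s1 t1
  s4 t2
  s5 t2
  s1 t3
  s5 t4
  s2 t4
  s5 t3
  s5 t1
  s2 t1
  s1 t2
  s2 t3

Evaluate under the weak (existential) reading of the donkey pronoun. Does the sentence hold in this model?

"it" takes "a textbook" as antecedent — a donkey pronoun bound across the clause boundary.
Weak reading: every student s with some borrowed-textbook has at least one borrowed-textbook t such that returned(s,t) ∧ annotated(s,t).
Per student: s1:✓  s2:✓  s3:✓  s4:✗  s5:✓
s4 has no witness among its borrowed-textbooks.

False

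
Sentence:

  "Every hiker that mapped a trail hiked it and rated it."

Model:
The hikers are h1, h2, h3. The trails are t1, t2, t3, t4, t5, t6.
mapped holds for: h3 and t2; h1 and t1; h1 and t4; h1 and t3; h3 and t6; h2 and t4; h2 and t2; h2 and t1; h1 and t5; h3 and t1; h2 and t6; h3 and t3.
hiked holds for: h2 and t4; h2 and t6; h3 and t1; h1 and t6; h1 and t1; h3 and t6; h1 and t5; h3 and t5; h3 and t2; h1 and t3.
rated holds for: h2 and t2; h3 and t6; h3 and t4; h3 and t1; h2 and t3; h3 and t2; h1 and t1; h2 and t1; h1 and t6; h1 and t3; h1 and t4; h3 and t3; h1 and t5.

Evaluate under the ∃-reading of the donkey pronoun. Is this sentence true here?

"it" takes "a trail" as antecedent — a donkey pronoun bound across the clause boundary.
Weak reading: every hiker h with some mapped-trail has at least one mapped-trail t such that hiked(h,t) ∧ rated(h,t).
Per hiker: h1:✓  h2:✗  h3:✓
h2 has no witness among its mapped-trails.

False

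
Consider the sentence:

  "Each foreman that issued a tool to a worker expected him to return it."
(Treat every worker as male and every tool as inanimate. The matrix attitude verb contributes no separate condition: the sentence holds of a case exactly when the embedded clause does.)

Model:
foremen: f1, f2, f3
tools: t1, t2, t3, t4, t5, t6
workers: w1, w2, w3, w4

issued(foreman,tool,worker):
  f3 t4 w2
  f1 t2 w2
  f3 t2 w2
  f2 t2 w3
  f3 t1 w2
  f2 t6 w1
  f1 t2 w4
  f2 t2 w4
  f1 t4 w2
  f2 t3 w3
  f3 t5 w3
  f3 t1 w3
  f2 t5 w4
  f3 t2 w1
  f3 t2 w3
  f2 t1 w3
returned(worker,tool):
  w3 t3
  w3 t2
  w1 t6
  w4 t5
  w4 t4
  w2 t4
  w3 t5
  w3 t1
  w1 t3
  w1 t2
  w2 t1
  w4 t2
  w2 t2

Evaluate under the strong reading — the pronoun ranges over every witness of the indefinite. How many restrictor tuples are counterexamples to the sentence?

0

"him" takes "a worker" as antecedent and "it" takes "a tool"; both are donkey pronouns co-varying with the restrictor.
Strong reading: for every (f,t,w) with issued(f,t,w), returned(w,t).
Restrictor triples: (f1,t2,w2)→returned(w2,t2) ✓  (f1,t2,w4)→returned(w4,t2) ✓  (f1,t4,w2)→returned(w2,t4) ✓  (f2,t1,w3)→returned(w3,t1) ✓  (f2,t2,w3)→returned(w3,t2) ✓  (f2,t2,w4)→returned(w4,t2) ✓  (f2,t3,w3)→returned(w3,t3) ✓  (f2,t5,w4)→returned(w4,t5) ✓  (f2,t6,w1)→returned(w1,t6) ✓  (f3,t1,w2)→returned(w2,t1) ✓  (f3,t1,w3)→returned(w3,t1) ✓  (f3,t2,w1)→returned(w1,t2) ✓  (f3,t2,w2)→returned(w2,t2) ✓  (f3,t2,w3)→returned(w3,t2) ✓  (f3,t4,w2)→returned(w2,t4) ✓  (f3,t5,w3)→returned(w3,t5) ✓
Counterexamples (restrictor triples failing the scope): 0.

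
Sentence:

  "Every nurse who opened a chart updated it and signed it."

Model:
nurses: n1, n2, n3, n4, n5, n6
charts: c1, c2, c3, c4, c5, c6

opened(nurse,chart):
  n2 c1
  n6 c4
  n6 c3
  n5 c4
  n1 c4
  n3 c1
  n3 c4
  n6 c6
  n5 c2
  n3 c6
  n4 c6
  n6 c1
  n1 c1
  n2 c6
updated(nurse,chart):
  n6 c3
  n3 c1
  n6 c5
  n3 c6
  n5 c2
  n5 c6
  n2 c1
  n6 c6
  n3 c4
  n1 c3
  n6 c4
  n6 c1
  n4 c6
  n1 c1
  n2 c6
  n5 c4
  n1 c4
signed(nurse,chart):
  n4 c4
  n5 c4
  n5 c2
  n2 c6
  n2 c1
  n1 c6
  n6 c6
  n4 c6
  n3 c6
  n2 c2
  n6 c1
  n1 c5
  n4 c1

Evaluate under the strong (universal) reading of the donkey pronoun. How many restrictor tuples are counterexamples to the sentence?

"it" takes "a chart" as antecedent — a donkey pronoun bound across the clause boundary.
Strong reading: for every (n,c) with opened(n,c), updated(n,c) ∧ signed(n,c).
Restrictor pairs: (n1,c1) ✗  (n1,c4) ✗  (n2,c1) ✓  (n2,c6) ✓  (n3,c1) ✗  (n3,c4) ✗  (n3,c6) ✓  (n4,c6) ✓  (n5,c2) ✓  (n5,c4) ✓  (n6,c1) ✓  (n6,c3) ✗  (n6,c4) ✗  (n6,c6) ✓
Counterexamples (restrictor pairs failing the scope): 6.

6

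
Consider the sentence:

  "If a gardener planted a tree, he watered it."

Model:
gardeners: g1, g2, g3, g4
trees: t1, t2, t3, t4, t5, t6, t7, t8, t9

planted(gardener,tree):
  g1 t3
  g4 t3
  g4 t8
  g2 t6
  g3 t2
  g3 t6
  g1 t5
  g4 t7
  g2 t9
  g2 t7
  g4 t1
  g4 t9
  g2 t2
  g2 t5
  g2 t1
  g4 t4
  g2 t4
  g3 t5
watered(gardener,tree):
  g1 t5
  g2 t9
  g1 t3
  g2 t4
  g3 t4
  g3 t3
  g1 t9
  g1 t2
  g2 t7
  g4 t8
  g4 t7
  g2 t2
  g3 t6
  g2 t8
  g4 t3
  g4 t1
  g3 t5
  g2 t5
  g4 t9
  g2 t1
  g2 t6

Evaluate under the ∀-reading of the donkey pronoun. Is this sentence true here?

"it" takes "a tree" as antecedent — a donkey pronoun bound across the clause boundary.
Strong reading: for every (g,t) with planted(g,t), watered(g,t).
Restrictor pairs: (g1,t3) ✓  (g1,t5) ✓  (g2,t1) ✓  (g2,t2) ✓  (g2,t4) ✓  (g2,t5) ✓  (g2,t6) ✓  (g2,t7) ✓  (g2,t9) ✓  (g3,t2) ✗  (g3,t5) ✓  (g3,t6) ✓  (g4,t1) ✓  (g4,t3) ✓  (g4,t4) ✗  (g4,t7) ✓  (g4,t8) ✓  (g4,t9) ✓
Counterexample: (g3,t2) is in planted but fails the scope.

False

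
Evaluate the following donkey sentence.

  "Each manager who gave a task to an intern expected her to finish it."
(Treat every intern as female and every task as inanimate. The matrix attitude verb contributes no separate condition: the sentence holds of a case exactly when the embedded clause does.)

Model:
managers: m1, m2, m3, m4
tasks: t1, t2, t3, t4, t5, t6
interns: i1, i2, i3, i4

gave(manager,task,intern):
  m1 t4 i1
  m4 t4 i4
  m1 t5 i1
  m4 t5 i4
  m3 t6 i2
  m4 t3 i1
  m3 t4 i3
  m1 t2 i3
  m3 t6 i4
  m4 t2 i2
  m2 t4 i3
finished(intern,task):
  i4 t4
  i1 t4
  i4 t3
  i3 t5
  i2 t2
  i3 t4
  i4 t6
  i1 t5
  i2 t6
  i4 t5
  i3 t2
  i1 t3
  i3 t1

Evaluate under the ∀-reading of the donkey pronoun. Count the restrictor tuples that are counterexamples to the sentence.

"her" takes "an intern" as antecedent and "it" takes "a task"; both are donkey pronouns co-varying with the restrictor.
Strong reading: for every (m,t,i) with gave(m,t,i), finished(i,t).
Restrictor triples: (m1,t2,i3)→finished(i3,t2) ✓  (m1,t4,i1)→finished(i1,t4) ✓  (m1,t5,i1)→finished(i1,t5) ✓  (m2,t4,i3)→finished(i3,t4) ✓  (m3,t4,i3)→finished(i3,t4) ✓  (m3,t6,i2)→finished(i2,t6) ✓  (m3,t6,i4)→finished(i4,t6) ✓  (m4,t2,i2)→finished(i2,t2) ✓  (m4,t3,i1)→finished(i1,t3) ✓  (m4,t4,i4)→finished(i4,t4) ✓  (m4,t5,i4)→finished(i4,t5) ✓
Counterexamples (restrictor triples failing the scope): 0.

0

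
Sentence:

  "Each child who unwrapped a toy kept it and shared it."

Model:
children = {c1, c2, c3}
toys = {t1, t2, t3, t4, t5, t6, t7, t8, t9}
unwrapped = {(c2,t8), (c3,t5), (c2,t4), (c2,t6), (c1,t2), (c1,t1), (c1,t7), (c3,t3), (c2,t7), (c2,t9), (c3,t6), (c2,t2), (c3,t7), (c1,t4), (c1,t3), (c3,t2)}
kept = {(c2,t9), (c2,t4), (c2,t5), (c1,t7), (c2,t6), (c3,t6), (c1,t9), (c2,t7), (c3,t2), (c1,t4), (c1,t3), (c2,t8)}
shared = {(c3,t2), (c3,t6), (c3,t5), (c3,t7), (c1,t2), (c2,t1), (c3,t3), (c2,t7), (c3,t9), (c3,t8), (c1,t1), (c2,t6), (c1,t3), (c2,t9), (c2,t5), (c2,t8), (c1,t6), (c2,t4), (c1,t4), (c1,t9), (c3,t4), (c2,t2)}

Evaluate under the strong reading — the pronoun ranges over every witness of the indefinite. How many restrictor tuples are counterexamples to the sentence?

"it" takes "a toy" as antecedent — a donkey pronoun bound across the clause boundary.
Strong reading: for every (c,t) with unwrapped(c,t), kept(c,t) ∧ shared(c,t).
Restrictor pairs: (c1,t1) ✗  (c1,t2) ✗  (c1,t3) ✓  (c1,t4) ✓  (c1,t7) ✗  (c2,t2) ✗  (c2,t4) ✓  (c2,t6) ✓  (c2,t7) ✓  (c2,t8) ✓  (c2,t9) ✓  (c3,t2) ✓  (c3,t3) ✗  (c3,t5) ✗  (c3,t6) ✓  (c3,t7) ✗
Counterexamples (restrictor pairs failing the scope): 7.

7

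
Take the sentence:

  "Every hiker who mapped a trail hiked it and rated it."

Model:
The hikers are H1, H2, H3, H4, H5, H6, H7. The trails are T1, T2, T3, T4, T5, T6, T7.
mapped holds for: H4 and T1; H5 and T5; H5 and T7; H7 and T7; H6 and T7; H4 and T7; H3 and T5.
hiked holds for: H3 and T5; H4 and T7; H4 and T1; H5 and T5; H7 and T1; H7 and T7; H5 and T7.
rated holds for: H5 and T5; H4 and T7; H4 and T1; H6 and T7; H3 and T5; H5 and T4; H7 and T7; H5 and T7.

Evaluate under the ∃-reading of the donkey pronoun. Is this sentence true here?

"it" takes "a trail" as antecedent — a donkey pronoun bound across the clause boundary.
Weak reading: every hiker h with some mapped-trail has at least one mapped-trail t such that hiked(h,t) ∧ rated(h,t).
Per hiker: H3:✓  H4:✓  H5:✓  H6:✗  H7:✓
H6 has no witness among its mapped-trails.

False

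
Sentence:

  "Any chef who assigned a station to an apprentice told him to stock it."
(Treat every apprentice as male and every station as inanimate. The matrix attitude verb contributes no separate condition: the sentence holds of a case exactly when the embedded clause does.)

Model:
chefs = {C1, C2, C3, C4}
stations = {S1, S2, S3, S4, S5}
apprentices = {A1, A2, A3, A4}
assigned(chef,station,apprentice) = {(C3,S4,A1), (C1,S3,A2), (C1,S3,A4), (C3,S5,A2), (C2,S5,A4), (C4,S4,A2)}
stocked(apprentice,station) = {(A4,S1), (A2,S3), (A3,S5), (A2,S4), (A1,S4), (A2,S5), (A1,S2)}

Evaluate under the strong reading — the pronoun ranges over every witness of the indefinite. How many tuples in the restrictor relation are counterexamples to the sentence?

"him" takes "an apprentice" as antecedent and "it" takes "a station"; both are donkey pronouns co-varying with the restrictor.
Strong reading: for every (c,s,a) with assigned(c,s,a), stocked(a,s).
Restrictor triples: (C1,S3,A2)→stocked(A2,S3) ✓  (C1,S3,A4)→stocked(A4,S3) ✗  (C2,S5,A4)→stocked(A4,S5) ✗  (C3,S4,A1)→stocked(A1,S4) ✓  (C3,S5,A2)→stocked(A2,S5) ✓  (C4,S4,A2)→stocked(A2,S4) ✓
Counterexamples (restrictor triples failing the scope): 2.

2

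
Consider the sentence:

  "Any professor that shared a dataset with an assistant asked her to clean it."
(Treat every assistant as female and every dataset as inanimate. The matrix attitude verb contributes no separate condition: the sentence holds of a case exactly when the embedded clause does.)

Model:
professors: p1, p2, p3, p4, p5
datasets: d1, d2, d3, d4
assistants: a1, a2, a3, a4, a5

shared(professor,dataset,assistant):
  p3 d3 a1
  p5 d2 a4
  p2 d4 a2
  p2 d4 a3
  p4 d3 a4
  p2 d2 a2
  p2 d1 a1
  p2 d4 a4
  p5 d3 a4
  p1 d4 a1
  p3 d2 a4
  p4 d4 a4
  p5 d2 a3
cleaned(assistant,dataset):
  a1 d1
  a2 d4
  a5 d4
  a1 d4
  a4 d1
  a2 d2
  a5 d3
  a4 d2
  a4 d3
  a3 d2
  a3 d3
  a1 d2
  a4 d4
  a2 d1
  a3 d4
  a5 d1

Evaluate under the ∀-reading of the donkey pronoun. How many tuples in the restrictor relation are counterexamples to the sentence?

1

"her" takes "an assistant" as antecedent and "it" takes "a dataset"; both are donkey pronouns co-varying with the restrictor.
Strong reading: for every (p,d,a) with shared(p,d,a), cleaned(a,d).
Restrictor triples: (p1,d4,a1)→cleaned(a1,d4) ✓  (p2,d1,a1)→cleaned(a1,d1) ✓  (p2,d2,a2)→cleaned(a2,d2) ✓  (p2,d4,a2)→cleaned(a2,d4) ✓  (p2,d4,a3)→cleaned(a3,d4) ✓  (p2,d4,a4)→cleaned(a4,d4) ✓  (p3,d2,a4)→cleaned(a4,d2) ✓  (p3,d3,a1)→cleaned(a1,d3) ✗  (p4,d3,a4)→cleaned(a4,d3) ✓  (p4,d4,a4)→cleaned(a4,d4) ✓  (p5,d2,a3)→cleaned(a3,d2) ✓  (p5,d2,a4)→cleaned(a4,d2) ✓  (p5,d3,a4)→cleaned(a4,d3) ✓
Counterexamples (restrictor triples failing the scope): 1.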